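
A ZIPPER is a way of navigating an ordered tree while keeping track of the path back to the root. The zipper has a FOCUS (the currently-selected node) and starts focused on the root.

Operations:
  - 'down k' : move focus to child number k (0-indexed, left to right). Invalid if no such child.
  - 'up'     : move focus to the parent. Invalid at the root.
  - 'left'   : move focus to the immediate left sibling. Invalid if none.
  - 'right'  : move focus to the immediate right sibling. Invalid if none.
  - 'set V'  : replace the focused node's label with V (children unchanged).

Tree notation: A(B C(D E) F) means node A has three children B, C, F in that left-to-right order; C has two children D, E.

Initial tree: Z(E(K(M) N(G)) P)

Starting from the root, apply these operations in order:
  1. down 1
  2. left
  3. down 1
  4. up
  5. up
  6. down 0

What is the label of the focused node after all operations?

Step 1 (down 1): focus=P path=1 depth=1 children=[] left=['E'] right=[] parent=Z
Step 2 (left): focus=E path=0 depth=1 children=['K', 'N'] left=[] right=['P'] parent=Z
Step 3 (down 1): focus=N path=0/1 depth=2 children=['G'] left=['K'] right=[] parent=E
Step 4 (up): focus=E path=0 depth=1 children=['K', 'N'] left=[] right=['P'] parent=Z
Step 5 (up): focus=Z path=root depth=0 children=['E', 'P'] (at root)
Step 6 (down 0): focus=E path=0 depth=1 children=['K', 'N'] left=[] right=['P'] parent=Z

Answer: E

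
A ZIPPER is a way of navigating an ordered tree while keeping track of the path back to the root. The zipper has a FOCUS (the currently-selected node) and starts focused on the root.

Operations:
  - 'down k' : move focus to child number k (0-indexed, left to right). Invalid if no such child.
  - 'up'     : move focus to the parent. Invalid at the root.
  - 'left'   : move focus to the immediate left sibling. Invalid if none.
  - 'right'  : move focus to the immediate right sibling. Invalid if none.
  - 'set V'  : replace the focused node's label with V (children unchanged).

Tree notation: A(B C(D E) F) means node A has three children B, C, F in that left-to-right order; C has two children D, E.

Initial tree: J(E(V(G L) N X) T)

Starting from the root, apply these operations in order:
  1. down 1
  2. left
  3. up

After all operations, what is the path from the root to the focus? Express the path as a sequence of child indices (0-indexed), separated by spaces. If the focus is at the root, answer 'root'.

Step 1 (down 1): focus=T path=1 depth=1 children=[] left=['E'] right=[] parent=J
Step 2 (left): focus=E path=0 depth=1 children=['V', 'N', 'X'] left=[] right=['T'] parent=J
Step 3 (up): focus=J path=root depth=0 children=['E', 'T'] (at root)

Answer: root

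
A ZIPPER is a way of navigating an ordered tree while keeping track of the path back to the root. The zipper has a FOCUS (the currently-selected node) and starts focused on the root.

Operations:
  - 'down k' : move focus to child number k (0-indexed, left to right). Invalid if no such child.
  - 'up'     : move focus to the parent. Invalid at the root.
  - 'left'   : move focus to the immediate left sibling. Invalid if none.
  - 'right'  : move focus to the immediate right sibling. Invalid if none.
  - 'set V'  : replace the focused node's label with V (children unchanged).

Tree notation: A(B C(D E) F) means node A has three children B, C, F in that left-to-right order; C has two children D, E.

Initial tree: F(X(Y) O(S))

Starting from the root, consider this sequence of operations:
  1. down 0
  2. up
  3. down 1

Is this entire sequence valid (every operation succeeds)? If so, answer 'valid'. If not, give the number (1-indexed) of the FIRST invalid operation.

Answer: valid

Derivation:
Step 1 (down 0): focus=X path=0 depth=1 children=['Y'] left=[] right=['O'] parent=F
Step 2 (up): focus=F path=root depth=0 children=['X', 'O'] (at root)
Step 3 (down 1): focus=O path=1 depth=1 children=['S'] left=['X'] right=[] parent=F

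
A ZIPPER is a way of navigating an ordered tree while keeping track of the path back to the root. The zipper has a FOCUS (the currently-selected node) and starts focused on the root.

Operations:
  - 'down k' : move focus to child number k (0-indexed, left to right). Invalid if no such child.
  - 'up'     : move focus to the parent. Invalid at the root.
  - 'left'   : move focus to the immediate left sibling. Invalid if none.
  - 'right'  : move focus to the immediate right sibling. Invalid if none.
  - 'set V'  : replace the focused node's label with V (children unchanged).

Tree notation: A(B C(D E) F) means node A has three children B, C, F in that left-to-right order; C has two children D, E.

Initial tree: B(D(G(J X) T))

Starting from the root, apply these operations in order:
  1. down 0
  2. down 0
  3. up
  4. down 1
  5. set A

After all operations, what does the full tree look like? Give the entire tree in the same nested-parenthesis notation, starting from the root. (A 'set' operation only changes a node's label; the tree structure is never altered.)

Step 1 (down 0): focus=D path=0 depth=1 children=['G', 'T'] left=[] right=[] parent=B
Step 2 (down 0): focus=G path=0/0 depth=2 children=['J', 'X'] left=[] right=['T'] parent=D
Step 3 (up): focus=D path=0 depth=1 children=['G', 'T'] left=[] right=[] parent=B
Step 4 (down 1): focus=T path=0/1 depth=2 children=[] left=['G'] right=[] parent=D
Step 5 (set A): focus=A path=0/1 depth=2 children=[] left=['G'] right=[] parent=D

Answer: B(D(G(J X) A))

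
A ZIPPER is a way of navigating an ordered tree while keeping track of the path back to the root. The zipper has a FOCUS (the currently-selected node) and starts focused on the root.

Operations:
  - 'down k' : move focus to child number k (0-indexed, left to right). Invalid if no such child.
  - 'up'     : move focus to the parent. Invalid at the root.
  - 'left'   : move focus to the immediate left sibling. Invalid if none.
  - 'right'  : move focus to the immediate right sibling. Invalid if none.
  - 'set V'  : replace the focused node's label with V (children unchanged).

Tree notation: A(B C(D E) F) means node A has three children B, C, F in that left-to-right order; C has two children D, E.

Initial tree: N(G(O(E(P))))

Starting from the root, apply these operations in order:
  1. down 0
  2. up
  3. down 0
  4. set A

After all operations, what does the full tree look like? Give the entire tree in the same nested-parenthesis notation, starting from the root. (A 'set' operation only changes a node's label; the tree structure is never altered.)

Step 1 (down 0): focus=G path=0 depth=1 children=['O'] left=[] right=[] parent=N
Step 2 (up): focus=N path=root depth=0 children=['G'] (at root)
Step 3 (down 0): focus=G path=0 depth=1 children=['O'] left=[] right=[] parent=N
Step 4 (set A): focus=A path=0 depth=1 children=['O'] left=[] right=[] parent=N

Answer: N(A(O(E(P))))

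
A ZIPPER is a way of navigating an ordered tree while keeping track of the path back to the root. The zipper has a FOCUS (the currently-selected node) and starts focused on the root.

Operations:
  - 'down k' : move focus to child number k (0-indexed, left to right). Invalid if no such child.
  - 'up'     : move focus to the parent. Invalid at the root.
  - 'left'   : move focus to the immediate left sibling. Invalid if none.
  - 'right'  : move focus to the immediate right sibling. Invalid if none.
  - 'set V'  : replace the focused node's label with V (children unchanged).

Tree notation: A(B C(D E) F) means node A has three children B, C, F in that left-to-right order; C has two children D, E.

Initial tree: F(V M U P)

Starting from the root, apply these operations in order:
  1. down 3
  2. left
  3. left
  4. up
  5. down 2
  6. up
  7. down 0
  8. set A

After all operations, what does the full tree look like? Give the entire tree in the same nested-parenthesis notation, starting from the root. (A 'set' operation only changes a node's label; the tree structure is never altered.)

Answer: F(A M U P)

Derivation:
Step 1 (down 3): focus=P path=3 depth=1 children=[] left=['V', 'M', 'U'] right=[] parent=F
Step 2 (left): focus=U path=2 depth=1 children=[] left=['V', 'M'] right=['P'] parent=F
Step 3 (left): focus=M path=1 depth=1 children=[] left=['V'] right=['U', 'P'] parent=F
Step 4 (up): focus=F path=root depth=0 children=['V', 'M', 'U', 'P'] (at root)
Step 5 (down 2): focus=U path=2 depth=1 children=[] left=['V', 'M'] right=['P'] parent=F
Step 6 (up): focus=F path=root depth=0 children=['V', 'M', 'U', 'P'] (at root)
Step 7 (down 0): focus=V path=0 depth=1 children=[] left=[] right=['M', 'U', 'P'] parent=F
Step 8 (set A): focus=A path=0 depth=1 children=[] left=[] right=['M', 'U', 'P'] parent=F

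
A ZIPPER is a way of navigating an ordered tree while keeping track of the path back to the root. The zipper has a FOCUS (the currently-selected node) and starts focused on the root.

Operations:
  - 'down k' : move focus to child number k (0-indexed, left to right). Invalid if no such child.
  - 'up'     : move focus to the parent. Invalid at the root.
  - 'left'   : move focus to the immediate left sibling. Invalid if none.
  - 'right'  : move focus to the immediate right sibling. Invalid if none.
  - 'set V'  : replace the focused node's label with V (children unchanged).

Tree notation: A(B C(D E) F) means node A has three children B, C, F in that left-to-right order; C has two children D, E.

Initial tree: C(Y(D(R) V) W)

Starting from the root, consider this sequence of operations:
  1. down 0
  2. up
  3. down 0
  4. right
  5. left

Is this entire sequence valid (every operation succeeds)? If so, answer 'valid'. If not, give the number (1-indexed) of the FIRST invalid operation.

Step 1 (down 0): focus=Y path=0 depth=1 children=['D', 'V'] left=[] right=['W'] parent=C
Step 2 (up): focus=C path=root depth=0 children=['Y', 'W'] (at root)
Step 3 (down 0): focus=Y path=0 depth=1 children=['D', 'V'] left=[] right=['W'] parent=C
Step 4 (right): focus=W path=1 depth=1 children=[] left=['Y'] right=[] parent=C
Step 5 (left): focus=Y path=0 depth=1 children=['D', 'V'] left=[] right=['W'] parent=C

Answer: valid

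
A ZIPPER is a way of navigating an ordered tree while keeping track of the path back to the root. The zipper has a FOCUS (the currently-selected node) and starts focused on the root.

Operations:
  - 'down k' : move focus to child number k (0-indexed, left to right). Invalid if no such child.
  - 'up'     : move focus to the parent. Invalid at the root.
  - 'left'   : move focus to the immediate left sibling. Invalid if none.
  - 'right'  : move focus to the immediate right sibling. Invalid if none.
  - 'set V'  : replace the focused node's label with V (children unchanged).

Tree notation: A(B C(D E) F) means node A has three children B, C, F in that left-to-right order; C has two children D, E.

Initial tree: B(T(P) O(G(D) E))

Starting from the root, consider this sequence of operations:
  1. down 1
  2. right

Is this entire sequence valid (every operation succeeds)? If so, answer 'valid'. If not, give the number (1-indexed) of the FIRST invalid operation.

Answer: 2

Derivation:
Step 1 (down 1): focus=O path=1 depth=1 children=['G', 'E'] left=['T'] right=[] parent=B
Step 2 (right): INVALID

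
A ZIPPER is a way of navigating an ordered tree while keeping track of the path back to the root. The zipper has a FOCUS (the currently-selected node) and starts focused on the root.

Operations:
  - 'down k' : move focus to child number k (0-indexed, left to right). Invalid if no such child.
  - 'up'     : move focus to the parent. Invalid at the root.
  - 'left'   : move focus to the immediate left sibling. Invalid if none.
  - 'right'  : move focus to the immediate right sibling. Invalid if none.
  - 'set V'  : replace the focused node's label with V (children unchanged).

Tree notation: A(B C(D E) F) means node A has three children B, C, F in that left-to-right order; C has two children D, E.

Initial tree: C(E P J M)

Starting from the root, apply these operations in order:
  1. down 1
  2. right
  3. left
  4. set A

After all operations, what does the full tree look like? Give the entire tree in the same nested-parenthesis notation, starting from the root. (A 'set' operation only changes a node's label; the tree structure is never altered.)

Step 1 (down 1): focus=P path=1 depth=1 children=[] left=['E'] right=['J', 'M'] parent=C
Step 2 (right): focus=J path=2 depth=1 children=[] left=['E', 'P'] right=['M'] parent=C
Step 3 (left): focus=P path=1 depth=1 children=[] left=['E'] right=['J', 'M'] parent=C
Step 4 (set A): focus=A path=1 depth=1 children=[] left=['E'] right=['J', 'M'] parent=C

Answer: C(E A J M)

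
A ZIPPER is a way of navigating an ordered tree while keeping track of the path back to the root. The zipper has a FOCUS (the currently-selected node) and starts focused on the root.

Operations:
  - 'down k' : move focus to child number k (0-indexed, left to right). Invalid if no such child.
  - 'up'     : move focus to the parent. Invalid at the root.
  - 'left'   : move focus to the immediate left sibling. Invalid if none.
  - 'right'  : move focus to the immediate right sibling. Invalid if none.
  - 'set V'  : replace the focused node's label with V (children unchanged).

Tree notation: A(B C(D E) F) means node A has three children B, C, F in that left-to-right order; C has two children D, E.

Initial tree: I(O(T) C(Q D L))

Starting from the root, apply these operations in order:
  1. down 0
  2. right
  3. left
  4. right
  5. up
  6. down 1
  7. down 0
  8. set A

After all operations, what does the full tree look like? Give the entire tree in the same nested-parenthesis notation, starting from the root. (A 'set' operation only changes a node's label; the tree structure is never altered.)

Answer: I(O(T) C(A D L))

Derivation:
Step 1 (down 0): focus=O path=0 depth=1 children=['T'] left=[] right=['C'] parent=I
Step 2 (right): focus=C path=1 depth=1 children=['Q', 'D', 'L'] left=['O'] right=[] parent=I
Step 3 (left): focus=O path=0 depth=1 children=['T'] left=[] right=['C'] parent=I
Step 4 (right): focus=C path=1 depth=1 children=['Q', 'D', 'L'] left=['O'] right=[] parent=I
Step 5 (up): focus=I path=root depth=0 children=['O', 'C'] (at root)
Step 6 (down 1): focus=C path=1 depth=1 children=['Q', 'D', 'L'] left=['O'] right=[] parent=I
Step 7 (down 0): focus=Q path=1/0 depth=2 children=[] left=[] right=['D', 'L'] parent=C
Step 8 (set A): focus=A path=1/0 depth=2 children=[] left=[] right=['D', 'L'] parent=C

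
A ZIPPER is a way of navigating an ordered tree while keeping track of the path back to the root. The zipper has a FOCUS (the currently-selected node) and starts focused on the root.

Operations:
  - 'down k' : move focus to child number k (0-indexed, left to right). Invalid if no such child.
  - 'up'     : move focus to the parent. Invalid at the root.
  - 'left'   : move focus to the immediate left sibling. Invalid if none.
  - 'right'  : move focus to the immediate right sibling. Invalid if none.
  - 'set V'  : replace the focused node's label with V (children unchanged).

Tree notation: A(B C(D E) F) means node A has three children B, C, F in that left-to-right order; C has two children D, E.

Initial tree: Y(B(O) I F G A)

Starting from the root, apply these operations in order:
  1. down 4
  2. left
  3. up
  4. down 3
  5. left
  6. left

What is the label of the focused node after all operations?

Step 1 (down 4): focus=A path=4 depth=1 children=[] left=['B', 'I', 'F', 'G'] right=[] parent=Y
Step 2 (left): focus=G path=3 depth=1 children=[] left=['B', 'I', 'F'] right=['A'] parent=Y
Step 3 (up): focus=Y path=root depth=0 children=['B', 'I', 'F', 'G', 'A'] (at root)
Step 4 (down 3): focus=G path=3 depth=1 children=[] left=['B', 'I', 'F'] right=['A'] parent=Y
Step 5 (left): focus=F path=2 depth=1 children=[] left=['B', 'I'] right=['G', 'A'] parent=Y
Step 6 (left): focus=I path=1 depth=1 children=[] left=['B'] right=['F', 'G', 'A'] parent=Y

Answer: I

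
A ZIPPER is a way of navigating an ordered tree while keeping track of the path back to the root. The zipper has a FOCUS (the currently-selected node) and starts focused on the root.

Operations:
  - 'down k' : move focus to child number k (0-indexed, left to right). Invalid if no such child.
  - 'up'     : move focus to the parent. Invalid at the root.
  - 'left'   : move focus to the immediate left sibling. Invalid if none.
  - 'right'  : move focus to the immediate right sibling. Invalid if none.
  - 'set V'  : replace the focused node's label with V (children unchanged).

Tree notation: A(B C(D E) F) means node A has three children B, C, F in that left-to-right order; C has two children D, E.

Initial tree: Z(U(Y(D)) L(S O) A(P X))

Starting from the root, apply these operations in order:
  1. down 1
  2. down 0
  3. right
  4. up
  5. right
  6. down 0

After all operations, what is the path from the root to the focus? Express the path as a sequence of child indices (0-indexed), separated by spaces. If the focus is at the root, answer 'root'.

Step 1 (down 1): focus=L path=1 depth=1 children=['S', 'O'] left=['U'] right=['A'] parent=Z
Step 2 (down 0): focus=S path=1/0 depth=2 children=[] left=[] right=['O'] parent=L
Step 3 (right): focus=O path=1/1 depth=2 children=[] left=['S'] right=[] parent=L
Step 4 (up): focus=L path=1 depth=1 children=['S', 'O'] left=['U'] right=['A'] parent=Z
Step 5 (right): focus=A path=2 depth=1 children=['P', 'X'] left=['U', 'L'] right=[] parent=Z
Step 6 (down 0): focus=P path=2/0 depth=2 children=[] left=[] right=['X'] parent=A

Answer: 2 0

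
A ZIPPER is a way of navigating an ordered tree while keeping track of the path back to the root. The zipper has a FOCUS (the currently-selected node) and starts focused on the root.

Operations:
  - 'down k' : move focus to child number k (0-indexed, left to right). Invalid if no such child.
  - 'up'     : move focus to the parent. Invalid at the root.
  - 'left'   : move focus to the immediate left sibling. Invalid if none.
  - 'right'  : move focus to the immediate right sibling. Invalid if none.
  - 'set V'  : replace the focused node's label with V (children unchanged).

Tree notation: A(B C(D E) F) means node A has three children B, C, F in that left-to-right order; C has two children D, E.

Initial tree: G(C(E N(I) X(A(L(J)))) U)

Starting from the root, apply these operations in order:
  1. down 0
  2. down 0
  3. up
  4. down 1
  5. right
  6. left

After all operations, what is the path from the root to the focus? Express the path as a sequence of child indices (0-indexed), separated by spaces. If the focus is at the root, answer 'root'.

Answer: 0 1

Derivation:
Step 1 (down 0): focus=C path=0 depth=1 children=['E', 'N', 'X'] left=[] right=['U'] parent=G
Step 2 (down 0): focus=E path=0/0 depth=2 children=[] left=[] right=['N', 'X'] parent=C
Step 3 (up): focus=C path=0 depth=1 children=['E', 'N', 'X'] left=[] right=['U'] parent=G
Step 4 (down 1): focus=N path=0/1 depth=2 children=['I'] left=['E'] right=['X'] parent=C
Step 5 (right): focus=X path=0/2 depth=2 children=['A'] left=['E', 'N'] right=[] parent=C
Step 6 (left): focus=N path=0/1 depth=2 children=['I'] left=['E'] right=['X'] parent=C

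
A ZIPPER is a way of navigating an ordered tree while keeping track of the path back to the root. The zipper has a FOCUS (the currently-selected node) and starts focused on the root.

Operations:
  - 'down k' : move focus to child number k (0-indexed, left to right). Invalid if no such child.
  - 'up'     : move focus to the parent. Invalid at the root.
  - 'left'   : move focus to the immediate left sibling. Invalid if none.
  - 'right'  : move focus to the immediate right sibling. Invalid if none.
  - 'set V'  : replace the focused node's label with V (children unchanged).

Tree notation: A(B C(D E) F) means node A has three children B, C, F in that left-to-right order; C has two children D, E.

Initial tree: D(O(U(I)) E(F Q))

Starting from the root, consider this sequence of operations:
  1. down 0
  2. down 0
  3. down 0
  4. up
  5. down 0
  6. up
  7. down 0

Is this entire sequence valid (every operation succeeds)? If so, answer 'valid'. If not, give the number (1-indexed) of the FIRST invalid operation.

Step 1 (down 0): focus=O path=0 depth=1 children=['U'] left=[] right=['E'] parent=D
Step 2 (down 0): focus=U path=0/0 depth=2 children=['I'] left=[] right=[] parent=O
Step 3 (down 0): focus=I path=0/0/0 depth=3 children=[] left=[] right=[] parent=U
Step 4 (up): focus=U path=0/0 depth=2 children=['I'] left=[] right=[] parent=O
Step 5 (down 0): focus=I path=0/0/0 depth=3 children=[] left=[] right=[] parent=U
Step 6 (up): focus=U path=0/0 depth=2 children=['I'] left=[] right=[] parent=O
Step 7 (down 0): focus=I path=0/0/0 depth=3 children=[] left=[] right=[] parent=U

Answer: valid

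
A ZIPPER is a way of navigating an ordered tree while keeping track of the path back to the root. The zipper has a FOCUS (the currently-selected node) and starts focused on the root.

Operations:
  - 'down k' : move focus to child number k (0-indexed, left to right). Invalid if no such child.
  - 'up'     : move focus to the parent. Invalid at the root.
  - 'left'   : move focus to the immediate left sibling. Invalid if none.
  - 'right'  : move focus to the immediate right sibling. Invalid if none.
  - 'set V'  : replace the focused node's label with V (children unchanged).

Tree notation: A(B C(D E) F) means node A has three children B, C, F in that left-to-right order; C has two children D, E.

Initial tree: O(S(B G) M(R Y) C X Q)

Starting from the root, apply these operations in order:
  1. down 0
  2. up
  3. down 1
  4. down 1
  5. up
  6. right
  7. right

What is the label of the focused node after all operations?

Answer: X

Derivation:
Step 1 (down 0): focus=S path=0 depth=1 children=['B', 'G'] left=[] right=['M', 'C', 'X', 'Q'] parent=O
Step 2 (up): focus=O path=root depth=0 children=['S', 'M', 'C', 'X', 'Q'] (at root)
Step 3 (down 1): focus=M path=1 depth=1 children=['R', 'Y'] left=['S'] right=['C', 'X', 'Q'] parent=O
Step 4 (down 1): focus=Y path=1/1 depth=2 children=[] left=['R'] right=[] parent=M
Step 5 (up): focus=M path=1 depth=1 children=['R', 'Y'] left=['S'] right=['C', 'X', 'Q'] parent=O
Step 6 (right): focus=C path=2 depth=1 children=[] left=['S', 'M'] right=['X', 'Q'] parent=O
Step 7 (right): focus=X path=3 depth=1 children=[] left=['S', 'M', 'C'] right=['Q'] parent=O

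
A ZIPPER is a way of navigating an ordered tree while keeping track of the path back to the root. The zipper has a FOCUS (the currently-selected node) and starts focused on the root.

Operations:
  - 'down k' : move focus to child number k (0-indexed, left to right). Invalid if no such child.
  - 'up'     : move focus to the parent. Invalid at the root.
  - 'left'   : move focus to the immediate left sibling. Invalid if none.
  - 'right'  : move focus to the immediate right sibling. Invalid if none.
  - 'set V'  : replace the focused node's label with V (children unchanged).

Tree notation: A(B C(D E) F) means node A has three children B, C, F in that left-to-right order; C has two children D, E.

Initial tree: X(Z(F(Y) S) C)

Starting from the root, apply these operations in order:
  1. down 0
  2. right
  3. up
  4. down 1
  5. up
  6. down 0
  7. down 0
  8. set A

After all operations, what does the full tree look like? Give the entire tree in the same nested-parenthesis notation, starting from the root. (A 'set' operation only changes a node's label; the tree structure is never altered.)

Answer: X(Z(A(Y) S) C)

Derivation:
Step 1 (down 0): focus=Z path=0 depth=1 children=['F', 'S'] left=[] right=['C'] parent=X
Step 2 (right): focus=C path=1 depth=1 children=[] left=['Z'] right=[] parent=X
Step 3 (up): focus=X path=root depth=0 children=['Z', 'C'] (at root)
Step 4 (down 1): focus=C path=1 depth=1 children=[] left=['Z'] right=[] parent=X
Step 5 (up): focus=X path=root depth=0 children=['Z', 'C'] (at root)
Step 6 (down 0): focus=Z path=0 depth=1 children=['F', 'S'] left=[] right=['C'] parent=X
Step 7 (down 0): focus=F path=0/0 depth=2 children=['Y'] left=[] right=['S'] parent=Z
Step 8 (set A): focus=A path=0/0 depth=2 children=['Y'] left=[] right=['S'] parent=Z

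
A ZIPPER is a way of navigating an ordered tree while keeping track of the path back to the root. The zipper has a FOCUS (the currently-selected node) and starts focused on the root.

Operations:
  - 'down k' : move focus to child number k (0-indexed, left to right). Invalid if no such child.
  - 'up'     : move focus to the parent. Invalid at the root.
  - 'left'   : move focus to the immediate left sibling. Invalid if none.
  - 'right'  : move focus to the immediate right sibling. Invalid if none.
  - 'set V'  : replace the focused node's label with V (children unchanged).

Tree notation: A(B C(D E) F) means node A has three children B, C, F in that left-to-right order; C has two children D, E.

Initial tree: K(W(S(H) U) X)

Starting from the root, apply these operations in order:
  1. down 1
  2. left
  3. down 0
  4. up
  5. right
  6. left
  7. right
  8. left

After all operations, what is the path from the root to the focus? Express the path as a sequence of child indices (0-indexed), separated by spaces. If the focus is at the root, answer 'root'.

Answer: 0

Derivation:
Step 1 (down 1): focus=X path=1 depth=1 children=[] left=['W'] right=[] parent=K
Step 2 (left): focus=W path=0 depth=1 children=['S', 'U'] left=[] right=['X'] parent=K
Step 3 (down 0): focus=S path=0/0 depth=2 children=['H'] left=[] right=['U'] parent=W
Step 4 (up): focus=W path=0 depth=1 children=['S', 'U'] left=[] right=['X'] parent=K
Step 5 (right): focus=X path=1 depth=1 children=[] left=['W'] right=[] parent=K
Step 6 (left): focus=W path=0 depth=1 children=['S', 'U'] left=[] right=['X'] parent=K
Step 7 (right): focus=X path=1 depth=1 children=[] left=['W'] right=[] parent=K
Step 8 (left): focus=W path=0 depth=1 children=['S', 'U'] left=[] right=['X'] parent=K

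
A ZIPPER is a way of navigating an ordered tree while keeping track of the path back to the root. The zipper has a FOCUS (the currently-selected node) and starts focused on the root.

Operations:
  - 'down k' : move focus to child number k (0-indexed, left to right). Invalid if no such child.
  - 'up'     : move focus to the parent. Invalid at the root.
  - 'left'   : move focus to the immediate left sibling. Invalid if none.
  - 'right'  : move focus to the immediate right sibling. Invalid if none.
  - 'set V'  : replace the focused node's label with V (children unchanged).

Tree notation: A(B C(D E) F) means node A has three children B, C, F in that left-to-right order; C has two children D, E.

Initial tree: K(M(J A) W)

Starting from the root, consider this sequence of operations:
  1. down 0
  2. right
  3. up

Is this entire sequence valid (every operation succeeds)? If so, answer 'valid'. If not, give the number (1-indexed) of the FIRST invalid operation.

Answer: valid

Derivation:
Step 1 (down 0): focus=M path=0 depth=1 children=['J', 'A'] left=[] right=['W'] parent=K
Step 2 (right): focus=W path=1 depth=1 children=[] left=['M'] right=[] parent=K
Step 3 (up): focus=K path=root depth=0 children=['M', 'W'] (at root)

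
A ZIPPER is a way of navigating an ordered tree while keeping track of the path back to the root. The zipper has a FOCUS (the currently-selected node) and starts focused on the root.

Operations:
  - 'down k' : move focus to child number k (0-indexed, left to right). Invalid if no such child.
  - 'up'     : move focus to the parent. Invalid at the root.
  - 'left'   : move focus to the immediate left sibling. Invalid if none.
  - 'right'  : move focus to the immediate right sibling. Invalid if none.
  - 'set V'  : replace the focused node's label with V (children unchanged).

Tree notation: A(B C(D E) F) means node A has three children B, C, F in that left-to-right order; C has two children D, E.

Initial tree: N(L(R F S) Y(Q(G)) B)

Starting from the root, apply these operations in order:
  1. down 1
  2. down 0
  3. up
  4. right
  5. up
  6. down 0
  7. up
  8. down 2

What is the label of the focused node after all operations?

Answer: B

Derivation:
Step 1 (down 1): focus=Y path=1 depth=1 children=['Q'] left=['L'] right=['B'] parent=N
Step 2 (down 0): focus=Q path=1/0 depth=2 children=['G'] left=[] right=[] parent=Y
Step 3 (up): focus=Y path=1 depth=1 children=['Q'] left=['L'] right=['B'] parent=N
Step 4 (right): focus=B path=2 depth=1 children=[] left=['L', 'Y'] right=[] parent=N
Step 5 (up): focus=N path=root depth=0 children=['L', 'Y', 'B'] (at root)
Step 6 (down 0): focus=L path=0 depth=1 children=['R', 'F', 'S'] left=[] right=['Y', 'B'] parent=N
Step 7 (up): focus=N path=root depth=0 children=['L', 'Y', 'B'] (at root)
Step 8 (down 2): focus=B path=2 depth=1 children=[] left=['L', 'Y'] right=[] parent=N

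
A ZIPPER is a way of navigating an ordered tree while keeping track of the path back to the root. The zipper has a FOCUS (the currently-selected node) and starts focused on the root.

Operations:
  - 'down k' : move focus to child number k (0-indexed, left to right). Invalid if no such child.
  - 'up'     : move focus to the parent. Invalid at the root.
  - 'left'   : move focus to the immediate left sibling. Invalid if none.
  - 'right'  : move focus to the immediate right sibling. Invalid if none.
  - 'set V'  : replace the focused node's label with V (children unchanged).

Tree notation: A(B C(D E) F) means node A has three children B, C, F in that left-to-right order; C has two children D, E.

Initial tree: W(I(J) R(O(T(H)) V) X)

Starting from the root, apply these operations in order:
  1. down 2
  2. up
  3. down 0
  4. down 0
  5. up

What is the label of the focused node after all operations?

Answer: I

Derivation:
Step 1 (down 2): focus=X path=2 depth=1 children=[] left=['I', 'R'] right=[] parent=W
Step 2 (up): focus=W path=root depth=0 children=['I', 'R', 'X'] (at root)
Step 3 (down 0): focus=I path=0 depth=1 children=['J'] left=[] right=['R', 'X'] parent=W
Step 4 (down 0): focus=J path=0/0 depth=2 children=[] left=[] right=[] parent=I
Step 5 (up): focus=I path=0 depth=1 children=['J'] left=[] right=['R', 'X'] parent=W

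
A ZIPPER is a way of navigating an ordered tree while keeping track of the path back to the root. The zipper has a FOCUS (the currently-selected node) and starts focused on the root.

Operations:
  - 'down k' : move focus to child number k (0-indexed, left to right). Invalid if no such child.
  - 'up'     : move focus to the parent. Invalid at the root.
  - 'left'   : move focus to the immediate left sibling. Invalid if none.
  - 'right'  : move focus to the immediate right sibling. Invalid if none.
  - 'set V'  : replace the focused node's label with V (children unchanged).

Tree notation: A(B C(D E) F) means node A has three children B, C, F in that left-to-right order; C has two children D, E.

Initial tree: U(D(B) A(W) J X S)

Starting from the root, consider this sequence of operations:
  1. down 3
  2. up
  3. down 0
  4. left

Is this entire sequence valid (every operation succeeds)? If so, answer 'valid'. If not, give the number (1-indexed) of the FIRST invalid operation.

Step 1 (down 3): focus=X path=3 depth=1 children=[] left=['D', 'A', 'J'] right=['S'] parent=U
Step 2 (up): focus=U path=root depth=0 children=['D', 'A', 'J', 'X', 'S'] (at root)
Step 3 (down 0): focus=D path=0 depth=1 children=['B'] left=[] right=['A', 'J', 'X', 'S'] parent=U
Step 4 (left): INVALID

Answer: 4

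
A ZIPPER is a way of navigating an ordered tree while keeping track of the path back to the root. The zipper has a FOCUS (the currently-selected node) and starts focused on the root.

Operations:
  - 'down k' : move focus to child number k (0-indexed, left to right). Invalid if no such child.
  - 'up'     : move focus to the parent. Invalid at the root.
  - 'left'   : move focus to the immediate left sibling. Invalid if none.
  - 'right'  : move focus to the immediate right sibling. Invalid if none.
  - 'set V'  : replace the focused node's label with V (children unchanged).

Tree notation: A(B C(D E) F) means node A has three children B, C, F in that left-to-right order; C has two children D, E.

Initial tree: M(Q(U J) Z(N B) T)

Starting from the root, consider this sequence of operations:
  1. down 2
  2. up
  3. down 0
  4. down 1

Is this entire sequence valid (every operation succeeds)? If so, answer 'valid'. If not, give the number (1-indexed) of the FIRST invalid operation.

Answer: valid

Derivation:
Step 1 (down 2): focus=T path=2 depth=1 children=[] left=['Q', 'Z'] right=[] parent=M
Step 2 (up): focus=M path=root depth=0 children=['Q', 'Z', 'T'] (at root)
Step 3 (down 0): focus=Q path=0 depth=1 children=['U', 'J'] left=[] right=['Z', 'T'] parent=M
Step 4 (down 1): focus=J path=0/1 depth=2 children=[] left=['U'] right=[] parent=Q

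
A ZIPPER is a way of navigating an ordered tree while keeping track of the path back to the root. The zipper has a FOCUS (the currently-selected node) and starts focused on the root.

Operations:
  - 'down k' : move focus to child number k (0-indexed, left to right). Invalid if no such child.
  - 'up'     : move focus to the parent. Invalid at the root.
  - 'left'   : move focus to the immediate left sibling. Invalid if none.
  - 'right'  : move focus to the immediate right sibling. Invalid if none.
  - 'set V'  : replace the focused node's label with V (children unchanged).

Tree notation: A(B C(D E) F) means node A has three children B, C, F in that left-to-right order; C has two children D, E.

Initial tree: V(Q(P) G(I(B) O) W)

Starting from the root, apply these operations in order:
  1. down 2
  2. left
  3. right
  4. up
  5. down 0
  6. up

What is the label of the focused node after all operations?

Step 1 (down 2): focus=W path=2 depth=1 children=[] left=['Q', 'G'] right=[] parent=V
Step 2 (left): focus=G path=1 depth=1 children=['I', 'O'] left=['Q'] right=['W'] parent=V
Step 3 (right): focus=W path=2 depth=1 children=[] left=['Q', 'G'] right=[] parent=V
Step 4 (up): focus=V path=root depth=0 children=['Q', 'G', 'W'] (at root)
Step 5 (down 0): focus=Q path=0 depth=1 children=['P'] left=[] right=['G', 'W'] parent=V
Step 6 (up): focus=V path=root depth=0 children=['Q', 'G', 'W'] (at root)

Answer: V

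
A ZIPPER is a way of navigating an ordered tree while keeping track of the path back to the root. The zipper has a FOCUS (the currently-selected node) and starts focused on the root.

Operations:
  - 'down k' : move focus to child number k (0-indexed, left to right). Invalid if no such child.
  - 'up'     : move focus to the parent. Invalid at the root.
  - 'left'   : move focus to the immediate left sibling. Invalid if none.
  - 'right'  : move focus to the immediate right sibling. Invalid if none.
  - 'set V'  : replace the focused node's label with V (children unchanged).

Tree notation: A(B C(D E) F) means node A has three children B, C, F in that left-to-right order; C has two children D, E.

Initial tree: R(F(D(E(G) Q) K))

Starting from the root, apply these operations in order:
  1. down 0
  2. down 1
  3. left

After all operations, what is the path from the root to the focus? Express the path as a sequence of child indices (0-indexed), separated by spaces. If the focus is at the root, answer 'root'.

Answer: 0 0

Derivation:
Step 1 (down 0): focus=F path=0 depth=1 children=['D', 'K'] left=[] right=[] parent=R
Step 2 (down 1): focus=K path=0/1 depth=2 children=[] left=['D'] right=[] parent=F
Step 3 (left): focus=D path=0/0 depth=2 children=['E', 'Q'] left=[] right=['K'] parent=F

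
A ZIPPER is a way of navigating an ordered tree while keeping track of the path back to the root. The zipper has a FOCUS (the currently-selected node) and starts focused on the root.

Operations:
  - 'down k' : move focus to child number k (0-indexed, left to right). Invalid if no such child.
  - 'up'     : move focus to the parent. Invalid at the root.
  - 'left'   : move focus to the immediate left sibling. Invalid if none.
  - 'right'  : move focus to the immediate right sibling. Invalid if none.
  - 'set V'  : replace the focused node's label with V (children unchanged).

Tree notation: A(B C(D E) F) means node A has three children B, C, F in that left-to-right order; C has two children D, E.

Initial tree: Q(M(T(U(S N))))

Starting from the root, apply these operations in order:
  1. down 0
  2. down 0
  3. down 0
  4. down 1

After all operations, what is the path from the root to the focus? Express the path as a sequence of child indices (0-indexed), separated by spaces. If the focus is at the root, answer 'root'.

Answer: 0 0 0 1

Derivation:
Step 1 (down 0): focus=M path=0 depth=1 children=['T'] left=[] right=[] parent=Q
Step 2 (down 0): focus=T path=0/0 depth=2 children=['U'] left=[] right=[] parent=M
Step 3 (down 0): focus=U path=0/0/0 depth=3 children=['S', 'N'] left=[] right=[] parent=T
Step 4 (down 1): focus=N path=0/0/0/1 depth=4 children=[] left=['S'] right=[] parent=U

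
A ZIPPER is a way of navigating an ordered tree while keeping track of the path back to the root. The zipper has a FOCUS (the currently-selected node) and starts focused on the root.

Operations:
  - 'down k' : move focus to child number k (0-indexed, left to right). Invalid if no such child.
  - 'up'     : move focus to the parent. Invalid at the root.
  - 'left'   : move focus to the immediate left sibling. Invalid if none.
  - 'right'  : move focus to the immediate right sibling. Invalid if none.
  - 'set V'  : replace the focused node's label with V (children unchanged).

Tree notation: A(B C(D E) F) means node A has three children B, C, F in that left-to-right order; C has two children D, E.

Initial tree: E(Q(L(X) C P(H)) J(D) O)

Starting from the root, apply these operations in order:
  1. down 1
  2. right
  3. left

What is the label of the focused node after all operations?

Answer: J

Derivation:
Step 1 (down 1): focus=J path=1 depth=1 children=['D'] left=['Q'] right=['O'] parent=E
Step 2 (right): focus=O path=2 depth=1 children=[] left=['Q', 'J'] right=[] parent=E
Step 3 (left): focus=J path=1 depth=1 children=['D'] left=['Q'] right=['O'] parent=E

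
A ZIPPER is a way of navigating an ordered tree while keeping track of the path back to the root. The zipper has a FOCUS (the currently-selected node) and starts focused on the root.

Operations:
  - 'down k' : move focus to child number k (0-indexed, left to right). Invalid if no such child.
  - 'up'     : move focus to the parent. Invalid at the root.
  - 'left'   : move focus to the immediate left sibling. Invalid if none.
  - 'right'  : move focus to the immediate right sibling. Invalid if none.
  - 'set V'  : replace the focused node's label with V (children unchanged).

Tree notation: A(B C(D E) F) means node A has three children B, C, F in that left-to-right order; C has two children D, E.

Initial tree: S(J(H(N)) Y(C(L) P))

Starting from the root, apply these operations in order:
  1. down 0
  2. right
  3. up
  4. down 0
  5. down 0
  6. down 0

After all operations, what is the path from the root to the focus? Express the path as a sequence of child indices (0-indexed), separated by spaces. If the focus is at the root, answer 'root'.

Step 1 (down 0): focus=J path=0 depth=1 children=['H'] left=[] right=['Y'] parent=S
Step 2 (right): focus=Y path=1 depth=1 children=['C', 'P'] left=['J'] right=[] parent=S
Step 3 (up): focus=S path=root depth=0 children=['J', 'Y'] (at root)
Step 4 (down 0): focus=J path=0 depth=1 children=['H'] left=[] right=['Y'] parent=S
Step 5 (down 0): focus=H path=0/0 depth=2 children=['N'] left=[] right=[] parent=J
Step 6 (down 0): focus=N path=0/0/0 depth=3 children=[] left=[] right=[] parent=H

Answer: 0 0 0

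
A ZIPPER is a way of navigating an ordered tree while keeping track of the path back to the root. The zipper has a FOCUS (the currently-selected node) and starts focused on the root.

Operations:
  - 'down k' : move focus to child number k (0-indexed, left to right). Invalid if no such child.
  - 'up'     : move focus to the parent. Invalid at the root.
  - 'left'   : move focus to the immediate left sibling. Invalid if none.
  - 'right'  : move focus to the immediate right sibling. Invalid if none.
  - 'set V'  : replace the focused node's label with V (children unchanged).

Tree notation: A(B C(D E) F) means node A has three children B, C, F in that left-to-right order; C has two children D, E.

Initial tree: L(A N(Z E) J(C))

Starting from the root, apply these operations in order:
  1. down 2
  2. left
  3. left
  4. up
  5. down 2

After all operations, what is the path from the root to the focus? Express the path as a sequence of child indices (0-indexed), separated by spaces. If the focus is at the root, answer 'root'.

Answer: 2

Derivation:
Step 1 (down 2): focus=J path=2 depth=1 children=['C'] left=['A', 'N'] right=[] parent=L
Step 2 (left): focus=N path=1 depth=1 children=['Z', 'E'] left=['A'] right=['J'] parent=L
Step 3 (left): focus=A path=0 depth=1 children=[] left=[] right=['N', 'J'] parent=L
Step 4 (up): focus=L path=root depth=0 children=['A', 'N', 'J'] (at root)
Step 5 (down 2): focus=J path=2 depth=1 children=['C'] left=['A', 'N'] right=[] parent=L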